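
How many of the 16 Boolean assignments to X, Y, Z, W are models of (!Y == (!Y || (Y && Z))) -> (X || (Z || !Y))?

14

Initial set: {((!Y == (!Y || (Y && Z))) -> (X || (Z || !Y)))}.
((!Y == (!Y || (Y && Z))) -> (X || (Z || !Y))): β-rule — branch into !(!Y == (!Y || (Y && Z)))  //  (X || (Z || !Y)).
  branch 1 (add !(!Y == (!Y || (Y && Z)))):
    !(!Y == (!Y || (Y && Z))): β-rule — branch into !Y, !(!Y || (Y && Z))  //  !!Y, (!Y || (Y && Z)).
      branch 1.1 (add !Y, !(!Y || (Y && Z))):
        !(!Y || (Y && Z)): α-rule — add !!Y, !(Y && Z).
        × closes — contains both Y and !Y.
      branch 1.2 (add !!Y, (!Y || (Y && Z))):
        (!Y || (Y && Z)): β-rule — branch into !Y  //  (Y && Z).
          branch 1.2.1 (add !Y):
            × closes — contains both Y and !Y.
          branch 1.2.2 (add (Y && Z)):
            (Y && Z): α-rule — add Y, Z.
            ○ open, literals {Y=true, Z=true}.
  branch 2 (add (X || (Z || !Y))):
    (X || (Z || !Y)): β-rule — branch into X  //  (Z || !Y).
      branch 2.1 (add X):
        ○ open, literals {X=true}.
      branch 2.2 (add (Z || !Y)):
        (Z || !Y): β-rule — branch into Z  //  !Y.
          branch 2.2.1 (add Z):
            ○ open, literals {Z=true}.
          branch 2.2.2 (add !Y):
            ○ open, literals {Y=false}.
2 branches closed, 4 open.
Each open branch fixes some atoms; the unmentioned ones are free. Counting distinct full assignments: branch {Y=true, Z=true} (X, W) contributes 4 new; branch {X=true} (Y, Z, W) contributes 6 new; branch {Z=true} (X, Y, W) contributes 2 new; branch {Y=false} (X, Z, W) contributes 2 new. Total: 14.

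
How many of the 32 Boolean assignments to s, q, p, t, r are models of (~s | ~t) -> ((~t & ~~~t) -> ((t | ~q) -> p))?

28

Initial set: {((~s | ~t) -> ((~t & ~~~t) -> ((t | ~q) -> p)))}.
((~s | ~t) -> ((~t & ~~~t) -> ((t | ~q) -> p))): β-rule — branch into ~(~s | ~t)  //  ((~t & ~~~t) -> ((t | ~q) -> p)).
  branch 1 (add ~(~s | ~t)):
    ~(~s | ~t): α-rule — add ~~s, ~~t.
    ○ open, literals {s=true, t=true}.
  branch 2 (add ((~t & ~~~t) -> ((t | ~q) -> p))):
    ((~t & ~~~t) -> ((t | ~q) -> p)): β-rule — branch into ~(~t & ~~~t)  //  ((t | ~q) -> p).
      branch 2.1 (add ~(~t & ~~~t)):
        ~(~t & ~~~t): β-rule — branch into ~~t  //  ~~~~t.
          branch 2.1.1 (add ~~t):
            ○ open, literals {t=true}.
          branch 2.1.2 (add ~~~~t):
            ~~~~t: drop double negation, giving ~~t.
            ○ open, literals {t=true}.
      branch 2.2 (add ((t | ~q) -> p)):
        ((t | ~q) -> p): β-rule — branch into ~(t | ~q)  //  p.
          branch 2.2.1 (add ~(t | ~q)):
            ~(t | ~q): α-rule — add ~t, ~~q.
            ○ open, literals {q=true, t=false}.
          branch 2.2.2 (add p):
            ○ open, literals {p=true}.
0 branches closed, 5 open.
Each open branch fixes some atoms; the unmentioned ones are free. Counting distinct full assignments: branch {s=true, t=true} (q, p, r) contributes 8 new; branch {t=true} (s, q, p, r) contributes 8 new; branch {t=true} (s, q, p, r) contributes 0 new; branch {q=true, t=false} (s, p, r) contributes 8 new; branch {p=true} (s, q, t, r) contributes 4 new. Total: 28.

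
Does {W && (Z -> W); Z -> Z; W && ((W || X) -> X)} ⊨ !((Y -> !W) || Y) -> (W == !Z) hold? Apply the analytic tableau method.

Yes

Initial set: {(W && (Z -> W)); (Z -> Z); (W && ((W || X) -> X)); !(!((Y -> !W) || Y) -> (W == !Z))}.
(W && (Z -> W)): α-rule — add W, (Z -> W).
(W && ((W || X) -> X)): α-rule — add W, ((W || X) -> X).
!(!((Y -> !W) || Y) -> (W == !Z)): α-rule — add !((Y -> !W) || Y), !(W == !Z).
!((Y -> !W) || Y): α-rule — add !(Y -> !W), !Y.
!(Y -> !W): α-rule — add Y, !!W.
× closes — contains both Y and !Y.
All 1 branch closes.
Every branch closed, so the premises entail the conclusion.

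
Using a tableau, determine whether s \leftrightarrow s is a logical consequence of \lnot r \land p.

Yes

Initial set: {T (\lnot r \land p); F (s \leftrightarrow s)}.
T (\lnot r \land p): α-rule — add T \lnot r, T p.
F (s \leftrightarrow s): β-rule — branch into T s, F s  //  F s, T s.
  branch 1 (add T s, F s):
    × closes — contains both s and \lnot s.
  branch 2 (add F s, T s):
    × closes — contains both s and \lnot s.
All 2 branches close.
Every branch closed, so the premises entail the conclusion.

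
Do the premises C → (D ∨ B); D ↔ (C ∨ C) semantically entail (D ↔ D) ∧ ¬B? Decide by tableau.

Initial set: {(C → (D ∨ B)); (D ↔ (C ∨ C)); ¬((D ↔ D) ∧ ¬B)}.
(C → (D ∨ B)): β-rule — branch into ¬C  //  (D ∨ B).
  branch 1 (add ¬C):
    (D ↔ (C ∨ C)): β-rule — branch into D, (C ∨ C)  //  ¬D, ¬(C ∨ C).
      branch 1.1 (add D, (C ∨ C)):
        ¬((D ↔ D) ∧ ¬B): β-rule — branch into ¬(D ↔ D)  //  ¬¬B.
          branch 1.1.1 (add ¬(D ↔ D)):
            (C ∨ C): β-rule — branch into C  //  C.
              branch 1.1.1.1 (add C):
                × closes — contains both C and ¬C.
              branch 1.1.1.2 (add C):
                × closes — contains both C and ¬C.
          branch 1.1.2 (add ¬¬B):
            (C ∨ C): β-rule — branch into C  //  C.
              branch 1.1.2.1 (add C):
                × closes — contains both C and ¬C.
              branch 1.1.2.2 (add C):
                × closes — contains both C and ¬C.
      branch 1.2 (add ¬D, ¬(C ∨ C)):
        ¬(C ∨ C): α-rule — add ¬C, ¬C.
        ¬((D ↔ D) ∧ ¬B): β-rule — branch into ¬(D ↔ D)  //  ¬¬B.
          branch 1.2.1 (add ¬(D ↔ D)):
            ¬(D ↔ D): β-rule — branch into D, ¬D  //  ¬D, D.
              branch 1.2.1.1 (add D, ¬D):
                × closes — contains both D and ¬D.
              branch 1.2.1.2 (add ¬D, D):
                × closes — contains both D and ¬D.
          branch 1.2.2 (add ¬¬B):
            ○ open, literals {B=T, C=F, D=F}.
  branch 2 (add (D ∨ B)):
    (D ↔ (C ∨ C)): β-rule — branch into D, (C ∨ C)  //  ¬D, ¬(C ∨ C).
      branch 2.1 (add D, (C ∨ C)):
        ¬((D ↔ D) ∧ ¬B): β-rule — branch into ¬(D ↔ D)  //  ¬¬B.
          branch 2.1.1 (add ¬(D ↔ D)):
            (D ∨ B): β-rule — branch into D  //  B.
              branch 2.1.1.1 (add D):
                (C ∨ C): β-rule — branch into C  //  C.
                  branch 2.1.1.1.1 (add C):
                    ¬(D ↔ D): β-rule — branch into D, ¬D  //  ¬D, D.
                      branch 2.1.1.1.1.1 (add D, ¬D):
                        × closes — contains both D and ¬D.
                      branch 2.1.1.1.1.2 (add ¬D, D):
                        × closes — contains both D and ¬D.
                  branch 2.1.1.1.2 (add C):
                    ¬(D ↔ D): β-rule — branch into D, ¬D  //  ¬D, D.
                      branch 2.1.1.1.2.1 (add D, ¬D):
                        × closes — contains both D and ¬D.
                      branch 2.1.1.1.2.2 (add ¬D, D):
                        × closes — contains both D and ¬D.
              branch 2.1.1.2 (add B):
                (C ∨ C): β-rule — branch into C  //  C.
                  branch 2.1.1.2.1 (add C):
                    ¬(D ↔ D): β-rule — branch into D, ¬D  //  ¬D, D.
                      branch 2.1.1.2.1.1 (add D, ¬D):
                        × closes — contains both D and ¬D.
                      branch 2.1.1.2.1.2 (add ¬D, D):
                        × closes — contains both D and ¬D.
                  branch 2.1.1.2.2 (add C):
                    ¬(D ↔ D): β-rule — branch into D, ¬D  //  ¬D, D.
                      branch 2.1.1.2.2.1 (add D, ¬D):
                        × closes — contains both D and ¬D.
                      branch 2.1.1.2.2.2 (add ¬D, D):
                        × closes — contains both D and ¬D.
          branch 2.1.2 (add ¬¬B):
            (D ∨ B): β-rule — branch into D  //  B.
              branch 2.1.2.1 (add D):
                (C ∨ C): β-rule — branch into C  //  C.
                  branch 2.1.2.1.1 (add C):
                    ○ open, literals {B=T, C=T, D=T}.
                  branch 2.1.2.1.2 (add C):
                    ○ open, literals {B=T, C=T, D=T}.
              branch 2.1.2.2 (add B):
                (C ∨ C): β-rule — branch into C  //  C.
                  branch 2.1.2.2.1 (add C):
                    ○ open, literals {B=T, C=T, D=T}.
                  branch 2.1.2.2.2 (add C):
                    ○ open, literals {B=T, C=T, D=T}.
      branch 2.2 (add ¬D, ¬(C ∨ C)):
        ¬(C ∨ C): α-rule — add ¬C, ¬C.
        ¬((D ↔ D) ∧ ¬B): β-rule — branch into ¬(D ↔ D)  //  ¬¬B.
          branch 2.2.1 (add ¬(D ↔ D)):
            (D ∨ B): β-rule — branch into D  //  B.
              branch 2.2.1.1 (add D):
                × closes — contains both D and ¬D.
              branch 2.2.1.2 (add B):
                ¬(D ↔ D): β-rule — branch into D, ¬D  //  ¬D, D.
                  branch 2.2.1.2.1 (add D, ¬D):
                    × closes — contains both D and ¬D.
                  branch 2.2.1.2.2 (add ¬D, D):
                    × closes — contains both D and ¬D.
          branch 2.2.2 (add ¬¬B):
            (D ∨ B): β-rule — branch into D  //  B.
              branch 2.2.2.1 (add D):
                × closes — contains both D and ¬D.
              branch 2.2.2.2 (add B):
                ○ open, literals {B=T, C=F, D=F}.
18 branches closed, 6 open.
An open branch gives a countermodel: B=T, C=F, D=F (unmentioned atoms arbitrary); the premises hold there but the conclusion fails.

No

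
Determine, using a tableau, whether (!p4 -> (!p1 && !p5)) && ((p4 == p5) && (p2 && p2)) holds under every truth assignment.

Assume the negation and expand:
Initial set: {F ((!p4 -> (!p1 && !p5)) && ((p4 == p5) && (p2 && p2)))}.
F ((!p4 -> (!p1 && !p5)) && ((p4 == p5) && (p2 && p2))): β-rule — branch into F (!p4 -> (!p1 && !p5))  //  F ((p4 == p5) && (p2 && p2)).
  branch 1 (add F (!p4 -> (!p1 && !p5))):
    F (!p4 -> (!p1 && !p5)): α-rule — add T !p4, F (!p1 && !p5).
    F (!p1 && !p5): β-rule — branch into F !p1  //  F !p5.
      branch 1.1 (add F !p1):
        ○ open, literals {p1=T, p4=F}.
      branch 1.2 (add F !p5):
        ○ open, literals {p4=F, p5=T}.
  branch 2 (add F ((p4 == p5) && (p2 && p2))):
    F ((p4 == p5) && (p2 && p2)): β-rule — branch into F (p4 == p5)  //  F (p2 && p2).
      branch 2.1 (add F (p4 == p5)):
        F (p4 == p5): β-rule — branch into T p4, F p5  //  F p4, T p5.
          branch 2.1.1 (add T p4, F p5):
            ○ open, literals {p4=T, p5=F}.
          branch 2.1.2 (add F p4, T p5):
            ○ open, literals {p4=F, p5=T}.
      branch 2.2 (add F (p2 && p2)):
        F (p2 && p2): β-rule — branch into F p2  //  F p2.
          branch 2.2.1 (add F p2):
            ○ open, literals {p2=F}.
          branch 2.2.2 (add F p2):
            ○ open, literals {p2=F}.
0 branches closed, 6 open.
An open branch gives a countermodel: p1=T, p4=F (unmentioned atoms arbitrary); under it the original formula is false.

Not valid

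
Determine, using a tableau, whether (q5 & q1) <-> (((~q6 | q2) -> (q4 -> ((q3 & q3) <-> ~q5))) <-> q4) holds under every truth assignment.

Assume the negation and expand:
Initial set: {~((q5 & q1) <-> (((~q6 | q2) -> (q4 -> ((q3 & q3) <-> ~q5))) <-> q4))}.
~((q5 & q1) <-> (((~q6 | q2) -> (q4 -> ((q3 & q3) <-> ~q5))) <-> q4)): β-rule — branch into (q5 & q1), ~(((~q6 | q2) -> (q4 -> ((q3 & q3) <-> ~q5))) <-> q4)  //  ~(q5 & q1), (((~q6 | q2) -> (q4 -> ((q3 & q3) <-> ~q5))) <-> q4).
  branch 1 (add (q5 & q1), ~(((~q6 | q2) -> (q4 -> ((q3 & q3) <-> ~q5))) <-> q4)):
    (q5 & q1): α-rule — add q5, q1.
    ~(((~q6 | q2) -> (q4 -> ((q3 & q3) <-> ~q5))) <-> q4): β-rule — branch into ((~q6 | q2) -> (q4 -> ((q3 & q3) <-> ~q5))), ~q4  //  ~((~q6 | q2) -> (q4 -> ((q3 & q3) <-> ~q5))), q4.
      branch 1.1 (add ((~q6 | q2) -> (q4 -> ((q3 & q3) <-> ~q5))), ~q4):
        ((~q6 | q2) -> (q4 -> ((q3 & q3) <-> ~q5))): β-rule — branch into ~(~q6 | q2)  //  (q4 -> ((q3 & q3) <-> ~q5)).
          branch 1.1.1 (add ~(~q6 | q2)):
            ~(~q6 | q2): α-rule — add ~~q6, ~q2.
            ○ open, literals {q1=true, q2=false, q4=false, q5=true, q6=true}.
          branch 1.1.2 (add (q4 -> ((q3 & q3) <-> ~q5))):
            (q4 -> ((q3 & q3) <-> ~q5)): β-rule — branch into ~q4  //  ((q3 & q3) <-> ~q5).
              branch 1.1.2.1 (add ~q4):
                ○ open, literals {q1=true, q4=false, q5=true}.
              branch 1.1.2.2 (add ((q3 & q3) <-> ~q5)):
                ((q3 & q3) <-> ~q5): β-rule — branch into (q3 & q3), ~q5  //  ~(q3 & q3), ~~q5.
                  branch 1.1.2.2.1 (add (q3 & q3), ~q5):
                    × closes — contains both q5 and ~q5.
                  branch 1.1.2.2.2 (add ~(q3 & q3), ~~q5):
                    ~(q3 & q3): β-rule — branch into ~q3  //  ~q3.
                      branch 1.1.2.2.2.1 (add ~q3):
                        ○ open, literals {q1=true, q3=false, q4=false, q5=true}.
                      branch 1.1.2.2.2.2 (add ~q3):
                        ○ open, literals {q1=true, q3=false, q4=false, q5=true}.
      branch 1.2 (add ~((~q6 | q2) -> (q4 -> ((q3 & q3) <-> ~q5))), q4):
        ~((~q6 | q2) -> (q4 -> ((q3 & q3) <-> ~q5))): α-rule — add (~q6 | q2), ~(q4 -> ((q3 & q3) <-> ~q5)).
        ~(q4 -> ((q3 & q3) <-> ~q5)): α-rule — add q4, ~((q3 & q3) <-> ~q5).
        (~q6 | q2): β-rule — branch into ~q6  //  q2.
          branch 1.2.1 (add ~q6):
            ~((q3 & q3) <-> ~q5): β-rule — branch into (q3 & q3), ~~q5  //  ~(q3 & q3), ~q5.
              branch 1.2.1.1 (add (q3 & q3), ~~q5):
                (q3 & q3): α-rule — add q3, q3.
                ○ open, literals {q1=true, q3=true, q4=true, q5=true, q6=false}.
              branch 1.2.1.2 (add ~(q3 & q3), ~q5):
                × closes — contains both q5 and ~q5.
          branch 1.2.2 (add q2):
            ~((q3 & q3) <-> ~q5): β-rule — branch into (q3 & q3), ~~q5  //  ~(q3 & q3), ~q5.
              branch 1.2.2.1 (add (q3 & q3), ~~q5):
                (q3 & q3): α-rule — add q3, q3.
                ○ open, literals {q1=true, q2=true, q3=true, q4=true, q5=true}.
              branch 1.2.2.2 (add ~(q3 & q3), ~q5):
                × closes — contains both q5 and ~q5.
  branch 2 (add ~(q5 & q1), (((~q6 | q2) -> (q4 -> ((q3 & q3) <-> ~q5))) <-> q4)):
    ~(q5 & q1): β-rule — branch into ~q5  //  ~q1.
      branch 2.1 (add ~q5):
        (((~q6 | q2) -> (q4 -> ((q3 & q3) <-> ~q5))) <-> q4): β-rule — branch into ((~q6 | q2) -> (q4 -> ((q3 & q3) <-> ~q5))), q4  //  ~((~q6 | q2) -> (q4 -> ((q3 & q3) <-> ~q5))), ~q4.
          branch 2.1.1 (add ((~q6 | q2) -> (q4 -> ((q3 & q3) <-> ~q5))), q4):
            ((~q6 | q2) -> (q4 -> ((q3 & q3) <-> ~q5))): β-rule — branch into ~(~q6 | q2)  //  (q4 -> ((q3 & q3) <-> ~q5)).
              branch 2.1.1.1 (add ~(~q6 | q2)):
                ~(~q6 | q2): α-rule — add ~~q6, ~q2.
                ○ open, literals {q2=false, q4=true, q5=false, q6=true}.
              branch 2.1.1.2 (add (q4 -> ((q3 & q3) <-> ~q5))):
                (q4 -> ((q3 & q3) <-> ~q5)): β-rule — branch into ~q4  //  ((q3 & q3) <-> ~q5).
                  branch 2.1.1.2.1 (add ~q4):
                    × closes — contains both q4 and ~q4.
                  branch 2.1.1.2.2 (add ((q3 & q3) <-> ~q5)):
                    ((q3 & q3) <-> ~q5): β-rule — branch into (q3 & q3), ~q5  //  ~(q3 & q3), ~~q5.
                      branch 2.1.1.2.2.1 (add (q3 & q3), ~q5):
                        (q3 & q3): α-rule — add q3, q3.
                        ○ open, literals {q3=true, q4=true, q5=false}.
                      branch 2.1.1.2.2.2 (add ~(q3 & q3), ~~q5):
                        × closes — contains both q5 and ~q5.
          branch 2.1.2 (add ~((~q6 | q2) -> (q4 -> ((q3 & q3) <-> ~q5))), ~q4):
            ~((~q6 | q2) -> (q4 -> ((q3 & q3) <-> ~q5))): α-rule — add (~q6 | q2), ~(q4 -> ((q3 & q3) <-> ~q5)).
            ~(q4 -> ((q3 & q3) <-> ~q5)): α-rule — add q4, ~((q3 & q3) <-> ~q5).
            × closes — contains both q4 and ~q4.
      branch 2.2 (add ~q1):
        (((~q6 | q2) -> (q4 -> ((q3 & q3) <-> ~q5))) <-> q4): β-rule — branch into ((~q6 | q2) -> (q4 -> ((q3 & q3) <-> ~q5))), q4  //  ~((~q6 | q2) -> (q4 -> ((q3 & q3) <-> ~q5))), ~q4.
          branch 2.2.1 (add ((~q6 | q2) -> (q4 -> ((q3 & q3) <-> ~q5))), q4):
            ((~q6 | q2) -> (q4 -> ((q3 & q3) <-> ~q5))): β-rule — branch into ~(~q6 | q2)  //  (q4 -> ((q3 & q3) <-> ~q5)).
              branch 2.2.1.1 (add ~(~q6 | q2)):
                ~(~q6 | q2): α-rule — add ~~q6, ~q2.
                ○ open, literals {q1=false, q2=false, q4=true, q6=true}.
              branch 2.2.1.2 (add (q4 -> ((q3 & q3) <-> ~q5))):
                (q4 -> ((q3 & q3) <-> ~q5)): β-rule — branch into ~q4  //  ((q3 & q3) <-> ~q5).
                  branch 2.2.1.2.1 (add ~q4):
                    × closes — contains both q4 and ~q4.
                  branch 2.2.1.2.2 (add ((q3 & q3) <-> ~q5)):
                    ((q3 & q3) <-> ~q5): β-rule — branch into (q3 & q3), ~q5  //  ~(q3 & q3), ~~q5.
                      branch 2.2.1.2.2.1 (add (q3 & q3), ~q5):
                        (q3 & q3): α-rule — add q3, q3.
                        ○ open, literals {q1=false, q3=true, q4=true, q5=false}.
                      branch 2.2.1.2.2.2 (add ~(q3 & q3), ~~q5):
                        ~(q3 & q3): β-rule — branch into ~q3  //  ~q3.
                          branch 2.2.1.2.2.2.1 (add ~q3):
                            ○ open, literals {q1=false, q3=false, q4=true, q5=true}.
                          branch 2.2.1.2.2.2.2 (add ~q3):
                            ○ open, literals {q1=false, q3=false, q4=true, q5=true}.
          branch 2.2.2 (add ~((~q6 | q2) -> (q4 -> ((q3 & q3) <-> ~q5))), ~q4):
            ~((~q6 | q2) -> (q4 -> ((q3 & q3) <-> ~q5))): α-rule — add (~q6 | q2), ~(q4 -> ((q3 & q3) <-> ~q5)).
            ~(q4 -> ((q3 & q3) <-> ~q5)): α-rule — add q4, ~((q3 & q3) <-> ~q5).
            × closes — contains both q4 and ~q4.
8 branches closed, 12 open.
An open branch gives a countermodel: q1=true, q2=false, q4=false, q5=true, q6=true (unmentioned atoms arbitrary); under it the original formula is false.

Not valid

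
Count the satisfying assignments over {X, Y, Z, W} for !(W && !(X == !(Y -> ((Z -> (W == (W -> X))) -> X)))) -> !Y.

11

Initial set: {T (!(W && !(X == !(Y -> ((Z -> (W == (W -> X))) -> X)))) -> !Y)}.
T (!(W && !(X == !(Y -> ((Z -> (W == (W -> X))) -> X)))) -> !Y): β-rule — branch into F !(W && !(X == !(Y -> ((Z -> (W == (W -> X))) -> X))))  //  T !Y.
  branch 1 (add F !(W && !(X == !(Y -> ((Z -> (W == (W -> X))) -> X))))):
    F !(W && !(X == !(Y -> ((Z -> (W == (W -> X))) -> X)))): α-rule — add T W, T !(X == !(Y -> ((Z -> (W == (W -> X))) -> X))).
    T !(X == !(Y -> ((Z -> (W == (W -> X))) -> X))): β-rule — branch into T X, F !(Y -> ((Z -> (W == (W -> X))) -> X))  //  F X, T !(Y -> ((Z -> (W == (W -> X))) -> X)).
      branch 1.1 (add T X, F !(Y -> ((Z -> (W == (W -> X))) -> X))):
        F !(Y -> ((Z -> (W == (W -> X))) -> X)): β-rule — branch into F Y  //  T ((Z -> (W == (W -> X))) -> X).
          branch 1.1.1 (add F Y):
            ○ open, literals {W=1, X=1, Y=0}.
          branch 1.1.2 (add T ((Z -> (W == (W -> X))) -> X)):
            T ((Z -> (W == (W -> X))) -> X): β-rule — branch into F (Z -> (W == (W -> X)))  //  T X.
              branch 1.1.2.1 (add F (Z -> (W == (W -> X)))):
                F (Z -> (W == (W -> X))): α-rule — add T Z, F (W == (W -> X)).
                F (W == (W -> X)): β-rule — branch into T W, F (W -> X)  //  F W, T (W -> X).
                  branch 1.1.2.1.1 (add T W, F (W -> X)):
                    F (W -> X): α-rule — add T W, F X.
                    × closes — contains both X and !X.
                  branch 1.1.2.1.2 (add F W, T (W -> X)):
                    × closes — contains both W and !W.
              branch 1.1.2.2 (add T X):
                ○ open, literals {W=1, X=1}.
      branch 1.2 (add F X, T !(Y -> ((Z -> (W == (W -> X))) -> X))):
        T !(Y -> ((Z -> (W == (W -> X))) -> X)): α-rule — add T Y, F ((Z -> (W == (W -> X))) -> X).
        F ((Z -> (W == (W -> X))) -> X): α-rule — add T (Z -> (W == (W -> X))), F X.
        T (Z -> (W == (W -> X))): β-rule — branch into F Z  //  T (W == (W -> X)).
          branch 1.2.1 (add F Z):
            ○ open, literals {W=1, X=0, Y=1, Z=0}.
          branch 1.2.2 (add T (W == (W -> X))):
            T (W == (W -> X)): β-rule — branch into T W, T (W -> X)  //  F W, F (W -> X).
              branch 1.2.2.1 (add T W, T (W -> X)):
                T (W -> X): β-rule — branch into F W  //  T X.
                  branch 1.2.2.1.1 (add F W):
                    × closes — contains both W and !W.
                  branch 1.2.2.1.2 (add T X):
                    × closes — contains both X and !X.
              branch 1.2.2.2 (add F W, F (W -> X)):
                × closes — contains both W and !W.
  branch 2 (add T !Y):
    ○ open, literals {Y=0}.
5 branches closed, 4 open.
Each open branch fixes some atoms; the unmentioned ones are free. Counting distinct full assignments: branch {W=1, X=1, Y=0} (Z) contributes 2 new; branch {W=1, X=1} (Y, Z) contributes 2 new; branch {W=1, X=0, Y=1, Z=0} (none free) contributes 1 new; branch {Y=0} (X, Z, W) contributes 6 new. Total: 11.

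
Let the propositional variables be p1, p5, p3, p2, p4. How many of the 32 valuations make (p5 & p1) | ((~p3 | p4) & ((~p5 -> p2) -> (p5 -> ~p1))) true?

Initial set: {T ((p5 & p1) | ((~p3 | p4) & ((~p5 -> p2) -> (p5 -> ~p1))))}.
T ((p5 & p1) | ((~p3 | p4) & ((~p5 -> p2) -> (p5 -> ~p1)))): β-rule — branch into T (p5 & p1)  //  T ((~p3 | p4) & ((~p5 -> p2) -> (p5 -> ~p1))).
  branch 1 (add T (p5 & p1)):
    T (p5 & p1): α-rule — add T p5, T p1.
    ○ open, literals {p1=true, p5=true}.
  branch 2 (add T ((~p3 | p4) & ((~p5 -> p2) -> (p5 -> ~p1)))):
    T ((~p3 | p4) & ((~p5 -> p2) -> (p5 -> ~p1))): α-rule — add T (~p3 | p4), T ((~p5 -> p2) -> (p5 -> ~p1)).
    T (~p3 | p4): β-rule — branch into T ~p3  //  T p4.
      branch 2.1 (add T ~p3):
        T ((~p5 -> p2) -> (p5 -> ~p1)): β-rule — branch into F (~p5 -> p2)  //  T (p5 -> ~p1).
          branch 2.1.1 (add F (~p5 -> p2)):
            F (~p5 -> p2): α-rule — add T ~p5, F p2.
            ○ open, literals {p2=false, p3=false, p5=false}.
          branch 2.1.2 (add T (p5 -> ~p1)):
            T (p5 -> ~p1): β-rule — branch into F p5  //  T ~p1.
              branch 2.1.2.1 (add F p5):
                ○ open, literals {p3=false, p5=false}.
              branch 2.1.2.2 (add T ~p1):
                ○ open, literals {p1=false, p3=false}.
      branch 2.2 (add T p4):
        T ((~p5 -> p2) -> (p5 -> ~p1)): β-rule — branch into F (~p5 -> p2)  //  T (p5 -> ~p1).
          branch 2.2.1 (add F (~p5 -> p2)):
            F (~p5 -> p2): α-rule — add T ~p5, F p2.
            ○ open, literals {p2=false, p4=true, p5=false}.
          branch 2.2.2 (add T (p5 -> ~p1)):
            T (p5 -> ~p1): β-rule — branch into F p5  //  T ~p1.
              branch 2.2.2.1 (add F p5):
                ○ open, literals {p4=true, p5=false}.
              branch 2.2.2.2 (add T ~p1):
                ○ open, literals {p1=false, p4=true}.
0 branches closed, 7 open.
Each open branch fixes some atoms; the unmentioned ones are free. Counting distinct full assignments: branch {p1=true, p5=true} (p3, p2, p4) contributes 8 new; branch {p2=false, p3=false, p5=false} (p1, p4) contributes 4 new; branch {p3=false, p5=false} (p1, p2, p4) contributes 4 new; branch {p1=false, p3=false} (p5, p2, p4) contributes 4 new; branch {p2=false, p4=true, p5=false} (p1, p3) contributes 2 new; branch {p4=true, p5=false} (p1, p3, p2) contributes 2 new; branch {p1=false, p4=true} (p5, p3, p2) contributes 2 new. Total: 26.

26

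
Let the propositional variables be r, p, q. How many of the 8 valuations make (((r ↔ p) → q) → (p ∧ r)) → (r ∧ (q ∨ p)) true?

7

Initial set: {T ((((r ↔ p) → q) → (p ∧ r)) → (r ∧ (q ∨ p)))}.
T ((((r ↔ p) → q) → (p ∧ r)) → (r ∧ (q ∨ p))): β-rule — branch into F (((r ↔ p) → q) → (p ∧ r))  //  T (r ∧ (q ∨ p)).
  branch 1 (add F (((r ↔ p) → q) → (p ∧ r))):
    F (((r ↔ p) → q) → (p ∧ r)): α-rule — add T ((r ↔ p) → q), F (p ∧ r).
    T ((r ↔ p) → q): β-rule — branch into F (r ↔ p)  //  T q.
      branch 1.1 (add F (r ↔ p)):
        F (p ∧ r): β-rule — branch into F p  //  F r.
          branch 1.1.1 (add F p):
            F (r ↔ p): β-rule — branch into T r, F p  //  F r, T p.
              branch 1.1.1.1 (add T r, F p):
                ○ open, literals {p=false, r=true}.
              branch 1.1.1.2 (add F r, T p):
                × closes — contains both p and ¬p.
          branch 1.1.2 (add F r):
            F (r ↔ p): β-rule — branch into T r, F p  //  F r, T p.
              branch 1.1.2.1 (add T r, F p):
                × closes — contains both r and ¬r.
              branch 1.1.2.2 (add F r, T p):
                ○ open, literals {p=true, r=false}.
      branch 1.2 (add T q):
        F (p ∧ r): β-rule — branch into F p  //  F r.
          branch 1.2.1 (add F p):
            ○ open, literals {p=false, q=true}.
          branch 1.2.2 (add F r):
            ○ open, literals {q=true, r=false}.
  branch 2 (add T (r ∧ (q ∨ p))):
    T (r ∧ (q ∨ p)): α-rule — add T r, T (q ∨ p).
    T (q ∨ p): β-rule — branch into T q  //  T p.
      branch 2.1 (add T q):
        ○ open, literals {q=true, r=true}.
      branch 2.2 (add T p):
        ○ open, literals {p=true, r=true}.
2 branches closed, 6 open.
Each open branch fixes some atoms; the unmentioned ones are free. Counting distinct full assignments: branch {p=false, r=true} (q) contributes 2 new; branch {p=true, r=false} (q) contributes 2 new; branch {p=false, q=true} (r) contributes 1 new; branch {q=true, r=false} (p) contributes 0 new; branch {q=true, r=true} (p) contributes 1 new; branch {p=true, r=true} (q) contributes 1 new. Total: 7.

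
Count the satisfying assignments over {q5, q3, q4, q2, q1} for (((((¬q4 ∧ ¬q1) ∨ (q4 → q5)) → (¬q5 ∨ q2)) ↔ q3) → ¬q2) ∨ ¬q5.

Initial set: {T ((((((¬q4 ∧ ¬q1) ∨ (q4 → q5)) → (¬q5 ∨ q2)) ↔ q3) → ¬q2) ∨ ¬q5)}.
T ((((((¬q4 ∧ ¬q1) ∨ (q4 → q5)) → (¬q5 ∨ q2)) ↔ q3) → ¬q2) ∨ ¬q5): β-rule — branch into T (((((¬q4 ∧ ¬q1) ∨ (q4 → q5)) → (¬q5 ∨ q2)) ↔ q3) → ¬q2)  //  T ¬q5.
  branch 1 (add T (((((¬q4 ∧ ¬q1) ∨ (q4 → q5)) → (¬q5 ∨ q2)) ↔ q3) → ¬q2)):
    T (((((¬q4 ∧ ¬q1) ∨ (q4 → q5)) → (¬q5 ∨ q2)) ↔ q3) → ¬q2): β-rule — branch into F ((((¬q4 ∧ ¬q1) ∨ (q4 → q5)) → (¬q5 ∨ q2)) ↔ q3)  //  T ¬q2.
      branch 1.1 (add F ((((¬q4 ∧ ¬q1) ∨ (q4 → q5)) → (¬q5 ∨ q2)) ↔ q3)):
        F ((((¬q4 ∧ ¬q1) ∨ (q4 → q5)) → (¬q5 ∨ q2)) ↔ q3): β-rule — branch into T (((¬q4 ∧ ¬q1) ∨ (q4 → q5)) → (¬q5 ∨ q2)), F q3  //  F (((¬q4 ∧ ¬q1) ∨ (q4 → q5)) → (¬q5 ∨ q2)), T q3.
          branch 1.1.1 (add T (((¬q4 ∧ ¬q1) ∨ (q4 → q5)) → (¬q5 ∨ q2)), F q3):
            T (((¬q4 ∧ ¬q1) ∨ (q4 → q5)) → (¬q5 ∨ q2)): β-rule — branch into F ((¬q4 ∧ ¬q1) ∨ (q4 → q5))  //  T (¬q5 ∨ q2).
              branch 1.1.1.1 (add F ((¬q4 ∧ ¬q1) ∨ (q4 → q5))):
                F ((¬q4 ∧ ¬q1) ∨ (q4 → q5)): α-rule — add F (¬q4 ∧ ¬q1), F (q4 → q5).
                F (q4 → q5): α-rule — add T q4, F q5.
                F (¬q4 ∧ ¬q1): β-rule — branch into F ¬q4  //  F ¬q1.
                  branch 1.1.1.1.1 (add F ¬q4):
                    ○ open, literals {q3=false, q4=true, q5=false}.
                  branch 1.1.1.1.2 (add F ¬q1):
                    ○ open, literals {q1=true, q3=false, q4=true, q5=false}.
              branch 1.1.1.2 (add T (¬q5 ∨ q2)):
                T (¬q5 ∨ q2): β-rule — branch into T ¬q5  //  T q2.
                  branch 1.1.1.2.1 (add T ¬q5):
                    ○ open, literals {q3=false, q5=false}.
                  branch 1.1.1.2.2 (add T q2):
                    ○ open, literals {q2=true, q3=false}.
          branch 1.1.2 (add F (((¬q4 ∧ ¬q1) ∨ (q4 → q5)) → (¬q5 ∨ q2)), T q3):
            F (((¬q4 ∧ ¬q1) ∨ (q4 → q5)) → (¬q5 ∨ q2)): α-rule — add T ((¬q4 ∧ ¬q1) ∨ (q4 → q5)), F (¬q5 ∨ q2).
            F (¬q5 ∨ q2): α-rule — add F ¬q5, F q2.
            T ((¬q4 ∧ ¬q1) ∨ (q4 → q5)): β-rule — branch into T (¬q4 ∧ ¬q1)  //  T (q4 → q5).
              branch 1.1.2.1 (add T (¬q4 ∧ ¬q1)):
                T (¬q4 ∧ ¬q1): α-rule — add T ¬q4, T ¬q1.
                ○ open, literals {q1=false, q2=false, q3=true, q4=false, q5=true}.
              branch 1.1.2.2 (add T (q4 → q5)):
                T (q4 → q5): β-rule — branch into F q4  //  T q5.
                  branch 1.1.2.2.1 (add F q4):
                    ○ open, literals {q2=false, q3=true, q4=false, q5=true}.
                  branch 1.1.2.2.2 (add T q5):
                    ○ open, literals {q2=false, q3=true, q5=true}.
      branch 1.2 (add T ¬q2):
        ○ open, literals {q2=false}.
  branch 2 (add T ¬q5):
    ○ open, literals {q5=false}.
0 branches closed, 9 open.
Each open branch fixes some atoms; the unmentioned ones are free. Counting distinct full assignments: branch {q3=false, q4=true, q5=false} (q2, q1) contributes 4 new; branch {q1=true, q3=false, q4=true, q5=false} (q2) contributes 0 new; branch {q3=false, q5=false} (q4, q2, q1) contributes 4 new; branch {q2=true, q3=false} (q5, q4, q1) contributes 4 new; branch {q1=false, q2=false, q3=true, q4=false, q5=true} (none free) contributes 1 new; branch {q2=false, q3=true, q4=false, q5=true} (q1) contributes 1 new; branch {q2=false, q3=true, q5=true} (q4, q1) contributes 2 new; branch {q2=false} (q5, q3, q4, q1) contributes 8 new; branch {q5=false} (q3, q4, q2, q1) contributes 4 new. Total: 28.

28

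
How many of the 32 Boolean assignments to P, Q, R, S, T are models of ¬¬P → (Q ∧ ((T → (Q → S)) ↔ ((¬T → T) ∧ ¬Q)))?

Initial set: {T (¬¬P → (Q ∧ ((T → (Q → S)) ↔ ((¬T → T) ∧ ¬Q))))}.
T (¬¬P → (Q ∧ ((T → (Q → S)) ↔ ((¬T → T) ∧ ¬Q)))): β-rule — branch into F ¬¬P  //  T (Q ∧ ((T → (Q → S)) ↔ ((¬T → T) ∧ ¬Q))).
  branch 1 (add F ¬¬P):
    F ¬¬P: drop double negation, giving F P.
    ○ open, literals {P=F}.
  branch 2 (add T (Q ∧ ((T → (Q → S)) ↔ ((¬T → T) ∧ ¬Q)))):
    T (Q ∧ ((T → (Q → S)) ↔ ((¬T → T) ∧ ¬Q))): α-rule — add T Q, T ((T → (Q → S)) ↔ ((¬T → T) ∧ ¬Q)).
    T ((T → (Q → S)) ↔ ((¬T → T) ∧ ¬Q)): β-rule — branch into T (T → (Q → S)), T ((¬T → T) ∧ ¬Q)  //  F (T → (Q → S)), F ((¬T → T) ∧ ¬Q).
      branch 2.1 (add T (T → (Q → S)), T ((¬T → T) ∧ ¬Q)):
        T ((¬T → T) ∧ ¬Q): α-rule — add T (¬T → T), T ¬Q.
        × closes — contains both Q and ¬Q.
      branch 2.2 (add F (T → (Q → S)), F ((¬T → T) ∧ ¬Q)):
        F (T → (Q → S)): α-rule — add T T, F (Q → S).
        F (Q → S): α-rule — add T Q, F S.
        F ((¬T → T) ∧ ¬Q): β-rule — branch into F (¬T → T)  //  F ¬Q.
          branch 2.2.1 (add F (¬T → T)):
            F (¬T → T): α-rule — add T ¬T, F T.
            × closes — contains both T and ¬T.
          branch 2.2.2 (add F ¬Q):
            ○ open, literals {Q=T, S=F, T=T}.
2 branches closed, 2 open.
Each open branch fixes some atoms; the unmentioned ones are free. Counting distinct full assignments: branch {P=F} (Q, R, S, T) contributes 16 new; branch {Q=T, S=F, T=T} (P, R) contributes 2 new. Total: 18.

18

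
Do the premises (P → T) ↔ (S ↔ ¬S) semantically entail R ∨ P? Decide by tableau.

Yes

Initial set: {((P → T) ↔ (S ↔ ¬S)); ¬(R ∨ P)}.
¬(R ∨ P): α-rule — add ¬R, ¬P.
((P → T) ↔ (S ↔ ¬S)): β-rule — branch into (P → T), (S ↔ ¬S)  //  ¬(P → T), ¬(S ↔ ¬S).
  branch 1 (add (P → T), (S ↔ ¬S)):
    (P → T): β-rule — branch into ¬P  //  T.
      branch 1.1 (add ¬P):
        (S ↔ ¬S): β-rule — branch into S, ¬S  //  ¬S, ¬¬S.
          branch 1.1.1 (add S, ¬S):
            × closes — contains both S and ¬S.
          branch 1.1.2 (add ¬S, ¬¬S):
            × closes — contains both S and ¬S.
      branch 1.2 (add T):
        (S ↔ ¬S): β-rule — branch into S, ¬S  //  ¬S, ¬¬S.
          branch 1.2.1 (add S, ¬S):
            × closes — contains both S and ¬S.
          branch 1.2.2 (add ¬S, ¬¬S):
            × closes — contains both S and ¬S.
  branch 2 (add ¬(P → T), ¬(S ↔ ¬S)):
    ¬(P → T): α-rule — add P, ¬T.
    × closes — contains both P and ¬P.
All 5 branches close.
Every branch closed, so the premises entail the conclusion.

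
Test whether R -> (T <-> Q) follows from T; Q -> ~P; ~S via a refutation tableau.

Initial set: {T T; T (Q -> ~P); T ~S; F (R -> (T <-> Q))}.
F (R -> (T <-> Q)): α-rule — add T R, F (T <-> Q).
T (Q -> ~P): β-rule — branch into F Q  //  T ~P.
  branch 1 (add F Q):
    F (T <-> Q): β-rule — branch into T T, F Q  //  F T, T Q.
      branch 1.1 (add T T, F Q):
        ○ open, literals {Q=false, R=true, S=false, T=true}.
      branch 1.2 (add F T, T Q):
        × closes — contains both T and ~T.
  branch 2 (add T ~P):
    F (T <-> Q): β-rule — branch into T T, F Q  //  F T, T Q.
      branch 2.1 (add T T, F Q):
        ○ open, literals {P=false, Q=false, R=true, S=false, T=true}.
      branch 2.2 (add F T, T Q):
        × closes — contains both T and ~T.
2 branches closed, 2 open.
An open branch gives a countermodel: Q=false, R=true, S=false, T=true (unmentioned atoms arbitrary); the premises hold there but the conclusion fails.

No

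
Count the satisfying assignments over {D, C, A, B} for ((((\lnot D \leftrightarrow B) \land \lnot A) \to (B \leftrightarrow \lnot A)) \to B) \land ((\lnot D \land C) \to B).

10

Initial set: {T (((((\lnot D \leftrightarrow B) \land \lnot A) \to (B \leftrightarrow \lnot A)) \to B) \land ((\lnot D \land C) \to B))}.
T (((((\lnot D \leftrightarrow B) \land \lnot A) \to (B \leftrightarrow \lnot A)) \to B) \land ((\lnot D \land C) \to B)): α-rule — add T ((((\lnot D \leftrightarrow B) \land \lnot A) \to (B \leftrightarrow \lnot A)) \to B), T ((\lnot D \land C) \to B).
T ((((\lnot D \leftrightarrow B) \land \lnot A) \to (B \leftrightarrow \lnot A)) \to B): β-rule — branch into F (((\lnot D \leftrightarrow B) \land \lnot A) \to (B \leftrightarrow \lnot A))  //  T B.
  branch 1 (add F (((\lnot D \leftrightarrow B) \land \lnot A) \to (B \leftrightarrow \lnot A))):
    F (((\lnot D \leftrightarrow B) \land \lnot A) \to (B \leftrightarrow \lnot A)): α-rule — add T ((\lnot D \leftrightarrow B) \land \lnot A), F (B \leftrightarrow \lnot A).
    T ((\lnot D \leftrightarrow B) \land \lnot A): α-rule — add T (\lnot D \leftrightarrow B), T \lnot A.
    T ((\lnot D \land C) \to B): β-rule — branch into F (\lnot D \land C)  //  T B.
      branch 1.1 (add F (\lnot D \land C)):
        F (B \leftrightarrow \lnot A): β-rule — branch into T B, F \lnot A  //  F B, T \lnot A.
          branch 1.1.1 (add T B, F \lnot A):
            × closes — contains both A and \lnot A.
          branch 1.1.2 (add F B, T \lnot A):
            T (\lnot D \leftrightarrow B): β-rule — branch into T \lnot D, T B  //  F \lnot D, F B.
              branch 1.1.2.1 (add T \lnot D, T B):
                × closes — contains both B and \lnot B.
              branch 1.1.2.2 (add F \lnot D, F B):
                F (\lnot D \land C): β-rule — branch into F \lnot D  //  F C.
                  branch 1.1.2.2.1 (add F \lnot D):
                    ○ open, literals {A=false, B=false, D=true}.
                  branch 1.1.2.2.2 (add F C):
                    ○ open, literals {A=false, B=false, C=false, D=true}.
      branch 1.2 (add T B):
        F (B \leftrightarrow \lnot A): β-rule — branch into T B, F \lnot A  //  F B, T \lnot A.
          branch 1.2.1 (add T B, F \lnot A):
            × closes — contains both A and \lnot A.
          branch 1.2.2 (add F B, T \lnot A):
            × closes — contains both B and \lnot B.
  branch 2 (add T B):
    T ((\lnot D \land C) \to B): β-rule — branch into F (\lnot D \land C)  //  T B.
      branch 2.1 (add F (\lnot D \land C)):
        F (\lnot D \land C): β-rule — branch into F \lnot D  //  F C.
          branch 2.1.1 (add F \lnot D):
            ○ open, literals {B=true, D=true}.
          branch 2.1.2 (add F C):
            ○ open, literals {B=true, C=false}.
      branch 2.2 (add T B):
        ○ open, literals {B=true}.
4 branches closed, 5 open.
Each open branch fixes some atoms; the unmentioned ones are free. Counting distinct full assignments: branch {A=false, B=false, D=true} (C) contributes 2 new; branch {A=false, B=false, C=false, D=true} (none free) contributes 0 new; branch {B=true, D=true} (C, A) contributes 4 new; branch {B=true, C=false} (D, A) contributes 2 new; branch {B=true} (D, C, A) contributes 2 new. Total: 10.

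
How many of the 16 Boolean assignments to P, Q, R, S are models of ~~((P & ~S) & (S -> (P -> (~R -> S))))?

4

Initial set: {~~((P & ~S) & (S -> (P -> (~R -> S))))}.
~~((P & ~S) & (S -> (P -> (~R -> S)))): drop double negation, giving ((P & ~S) & (S -> (P -> (~R -> S)))).
((P & ~S) & (S -> (P -> (~R -> S)))): α-rule — add (P & ~S), (S -> (P -> (~R -> S))).
(P & ~S): α-rule — add P, ~S.
(S -> (P -> (~R -> S))): β-rule — branch into ~S  //  (P -> (~R -> S)).
  branch 1 (add ~S):
    ○ open, literals {P=true, S=false}.
  branch 2 (add (P -> (~R -> S))):
    (P -> (~R -> S)): β-rule — branch into ~P  //  (~R -> S).
      branch 2.1 (add ~P):
        × closes — contains both P and ~P.
      branch 2.2 (add (~R -> S)):
        (~R -> S): β-rule — branch into ~~R  //  S.
          branch 2.2.1 (add ~~R):
            ○ open, literals {P=true, R=true, S=false}.
          branch 2.2.2 (add S):
            × closes — contains both S and ~S.
2 branches closed, 2 open.
Each open branch fixes some atoms; the unmentioned ones are free. Counting distinct full assignments: branch {P=true, S=false} (Q, R) contributes 4 new; branch {P=true, R=true, S=false} (Q) contributes 0 new. Total: 4.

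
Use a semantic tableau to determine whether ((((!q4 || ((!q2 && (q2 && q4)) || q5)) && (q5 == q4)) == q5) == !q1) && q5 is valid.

Assume the negation and expand:
Initial set: {!(((((!q4 || ((!q2 && (q2 && q4)) || q5)) && (q5 == q4)) == q5) == !q1) && q5)}.
!(((((!q4 || ((!q2 && (q2 && q4)) || q5)) && (q5 == q4)) == q5) == !q1) && q5): β-rule — branch into !((((!q4 || ((!q2 && (q2 && q4)) || q5)) && (q5 == q4)) == q5) == !q1)  //  !q5.
  branch 1 (add !((((!q4 || ((!q2 && (q2 && q4)) || q5)) && (q5 == q4)) == q5) == !q1)):
    !((((!q4 || ((!q2 && (q2 && q4)) || q5)) && (q5 == q4)) == q5) == !q1): β-rule — branch into (((!q4 || ((!q2 && (q2 && q4)) || q5)) && (q5 == q4)) == q5), !!q1  //  !(((!q4 || ((!q2 && (q2 && q4)) || q5)) && (q5 == q4)) == q5), !q1.
      branch 1.1 (add (((!q4 || ((!q2 && (q2 && q4)) || q5)) && (q5 == q4)) == q5), !!q1):
        (((!q4 || ((!q2 && (q2 && q4)) || q5)) && (q5 == q4)) == q5): β-rule — branch into ((!q4 || ((!q2 && (q2 && q4)) || q5)) && (q5 == q4)), q5  //  !((!q4 || ((!q2 && (q2 && q4)) || q5)) && (q5 == q4)), !q5.
          branch 1.1.1 (add ((!q4 || ((!q2 && (q2 && q4)) || q5)) && (q5 == q4)), q5):
            ((!q4 || ((!q2 && (q2 && q4)) || q5)) && (q5 == q4)): α-rule — add (!q4 || ((!q2 && (q2 && q4)) || q5)), (q5 == q4).
            (!q4 || ((!q2 && (q2 && q4)) || q5)): β-rule — branch into !q4  //  ((!q2 && (q2 && q4)) || q5).
              branch 1.1.1.1 (add !q4):
                (q5 == q4): β-rule — branch into q5, q4  //  !q5, !q4.
                  branch 1.1.1.1.1 (add q5, q4):
                    × closes — contains both q4 and !q4.
                  branch 1.1.1.1.2 (add !q5, !q4):
                    × closes — contains both q5 and !q5.
              branch 1.1.1.2 (add ((!q2 && (q2 && q4)) || q5)):
                (q5 == q4): β-rule — branch into q5, q4  //  !q5, !q4.
                  branch 1.1.1.2.1 (add q5, q4):
                    ((!q2 && (q2 && q4)) || q5): β-rule — branch into (!q2 && (q2 && q4))  //  q5.
                      branch 1.1.1.2.1.1 (add (!q2 && (q2 && q4))):
                        (!q2 && (q2 && q4)): α-rule — add !q2, (q2 && q4).
                        (q2 && q4): α-rule — add q2, q4.
                        × closes — contains both q2 and !q2.
                      branch 1.1.1.2.1.2 (add q5):
                        ○ open, literals {q1=true, q4=true, q5=true}.
                  branch 1.1.1.2.2 (add !q5, !q4):
                    × closes — contains both q5 and !q5.
          branch 1.1.2 (add !((!q4 || ((!q2 && (q2 && q4)) || q5)) && (q5 == q4)), !q5):
            !((!q4 || ((!q2 && (q2 && q4)) || q5)) && (q5 == q4)): β-rule — branch into !(!q4 || ((!q2 && (q2 && q4)) || q5))  //  !(q5 == q4).
              branch 1.1.2.1 (add !(!q4 || ((!q2 && (q2 && q4)) || q5))):
                !(!q4 || ((!q2 && (q2 && q4)) || q5)): α-rule — add !!q4, !((!q2 && (q2 && q4)) || q5).
                !((!q2 && (q2 && q4)) || q5): α-rule — add !(!q2 && (q2 && q4)), !q5.
                !(!q2 && (q2 && q4)): β-rule — branch into !!q2  //  !(q2 && q4).
                  branch 1.1.2.1.1 (add !!q2):
                    ○ open, literals {q1=true, q2=true, q4=true, q5=false}.
                  branch 1.1.2.1.2 (add !(q2 && q4)):
                    !(q2 && q4): β-rule — branch into !q2  //  !q4.
                      branch 1.1.2.1.2.1 (add !q2):
                        ○ open, literals {q1=true, q2=false, q4=true, q5=false}.
                      branch 1.1.2.1.2.2 (add !q4):
                        × closes — contains both q4 and !q4.
              branch 1.1.2.2 (add !(q5 == q4)):
                !(q5 == q4): β-rule — branch into q5, !q4  //  !q5, q4.
                  branch 1.1.2.2.1 (add q5, !q4):
                    × closes — contains both q5 and !q5.
                  branch 1.1.2.2.2 (add !q5, q4):
                    ○ open, literals {q1=true, q4=true, q5=false}.
      branch 1.2 (add !(((!q4 || ((!q2 && (q2 && q4)) || q5)) && (q5 == q4)) == q5), !q1):
        !(((!q4 || ((!q2 && (q2 && q4)) || q5)) && (q5 == q4)) == q5): β-rule — branch into ((!q4 || ((!q2 && (q2 && q4)) || q5)) && (q5 == q4)), !q5  //  !((!q4 || ((!q2 && (q2 && q4)) || q5)) && (q5 == q4)), q5.
          branch 1.2.1 (add ((!q4 || ((!q2 && (q2 && q4)) || q5)) && (q5 == q4)), !q5):
            ((!q4 || ((!q2 && (q2 && q4)) || q5)) && (q5 == q4)): α-rule — add (!q4 || ((!q2 && (q2 && q4)) || q5)), (q5 == q4).
            (!q4 || ((!q2 && (q2 && q4)) || q5)): β-rule — branch into !q4  //  ((!q2 && (q2 && q4)) || q5).
              branch 1.2.1.1 (add !q4):
                (q5 == q4): β-rule — branch into q5, q4  //  !q5, !q4.
                  branch 1.2.1.1.1 (add q5, q4):
                    × closes — contains both q5 and !q5.
                  branch 1.2.1.1.2 (add !q5, !q4):
                    ○ open, literals {q1=false, q4=false, q5=false}.
              branch 1.2.1.2 (add ((!q2 && (q2 && q4)) || q5)):
                (q5 == q4): β-rule — branch into q5, q4  //  !q5, !q4.
                  branch 1.2.1.2.1 (add q5, q4):
                    × closes — contains both q5 and !q5.
                  branch 1.2.1.2.2 (add !q5, !q4):
                    ((!q2 && (q2 && q4)) || q5): β-rule — branch into (!q2 && (q2 && q4))  //  q5.
                      branch 1.2.1.2.2.1 (add (!q2 && (q2 && q4))):
                        (!q2 && (q2 && q4)): α-rule — add !q2, (q2 && q4).
                        (q2 && q4): α-rule — add q2, q4.
                        × closes — contains both q2 and !q2.
                      branch 1.2.1.2.2.2 (add q5):
                        × closes — contains both q5 and !q5.
          branch 1.2.2 (add !((!q4 || ((!q2 && (q2 && q4)) || q5)) && (q5 == q4)), q5):
            !((!q4 || ((!q2 && (q2 && q4)) || q5)) && (q5 == q4)): β-rule — branch into !(!q4 || ((!q2 && (q2 && q4)) || q5))  //  !(q5 == q4).
              branch 1.2.2.1 (add !(!q4 || ((!q2 && (q2 && q4)) || q5))):
                !(!q4 || ((!q2 && (q2 && q4)) || q5)): α-rule — add !!q4, !((!q2 && (q2 && q4)) || q5).
                !((!q2 && (q2 && q4)) || q5): α-rule — add !(!q2 && (q2 && q4)), !q5.
                × closes — contains both q5 and !q5.
              branch 1.2.2.2 (add !(q5 == q4)):
                !(q5 == q4): β-rule — branch into q5, !q4  //  !q5, q4.
                  branch 1.2.2.2.1 (add q5, !q4):
                    ○ open, literals {q1=false, q4=false, q5=true}.
                  branch 1.2.2.2.2 (add !q5, q4):
                    × closes — contains both q5 and !q5.
  branch 2 (add !q5):
    ○ open, literals {q5=false}.
12 branches closed, 7 open.
An open branch gives a countermodel: q1=true, q4=true, q5=true (unmentioned atoms arbitrary); under it the original formula is false.

Not valid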